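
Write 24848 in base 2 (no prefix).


24848 = 110000100010000 in binary

110000100010000


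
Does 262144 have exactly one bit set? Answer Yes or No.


0b1000000000000000000. Only one bit set => Yes

Yes


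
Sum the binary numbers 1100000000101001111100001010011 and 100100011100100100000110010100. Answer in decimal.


1100000000101001111100001010011 + 100100011100100100000110010100 = 10000100100001110011100111100111 = 2223454695

2223454695


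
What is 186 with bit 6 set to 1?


186 | (1 << 6) = 186 | 64 = 250

250


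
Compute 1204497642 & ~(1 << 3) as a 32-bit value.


1204497642 & ~(1 << 3) = 1204497634

1204497634


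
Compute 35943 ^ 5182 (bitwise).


0b1000110001100111 ^ 0b1010000111110 = 0b1001100001011001 = 39001

39001


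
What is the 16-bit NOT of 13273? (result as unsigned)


~0b11001111011001 = 0b1100110000100110 = 52262 (16-bit unsigned)

52262


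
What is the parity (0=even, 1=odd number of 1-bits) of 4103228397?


0b11110100100100100100101111101101 has 18 ones => parity 0

0


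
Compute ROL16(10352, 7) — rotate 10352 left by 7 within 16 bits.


Rotate 0b10100001110000 left by 7 (16-bit) = 0b11100000010100 = 14356

14356


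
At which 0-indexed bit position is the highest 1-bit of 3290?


0b110011011010. Highest set bit at position 11

11


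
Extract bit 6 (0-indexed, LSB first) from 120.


0b1111000, position 6 = 1

1


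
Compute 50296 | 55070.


0b1100010001111000 | 0b1101011100011110 = 0b1101011101111110 = 55166

55166


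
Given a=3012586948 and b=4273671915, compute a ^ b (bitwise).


3012586948 ^ 4273671915 = 1294689071

1294689071


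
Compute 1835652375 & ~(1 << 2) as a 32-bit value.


1835652375 & ~(1 << 2) = 1835652371

1835652371


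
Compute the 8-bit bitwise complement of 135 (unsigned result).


~0b10000111 = 0b1111000 = 120 (8-bit unsigned)

120


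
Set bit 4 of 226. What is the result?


226 | (1 << 4) = 226 | 16 = 242

242


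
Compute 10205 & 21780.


0b10011111011101 & 0b101010100010100 = 0b10100010100 = 1300

1300


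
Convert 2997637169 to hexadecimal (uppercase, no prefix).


2997637169 = B2AC5031 hex

B2AC5031


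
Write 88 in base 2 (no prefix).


88 = 1011000 in binary

1011000


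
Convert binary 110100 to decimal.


110100 in decimal = 52

52


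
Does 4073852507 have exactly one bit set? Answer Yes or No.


0b11110010110100100000111001011011. Multiple bits set => No

No


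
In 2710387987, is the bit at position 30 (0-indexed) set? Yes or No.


0b10100001100011010011110100010011, bit 30 = 0. No

No


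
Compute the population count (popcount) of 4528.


0b1000110110000 has 5 set bits

5


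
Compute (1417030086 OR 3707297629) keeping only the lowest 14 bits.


Step 1: 1417030086 | 3707297629 = 3707699167
Step 2: 3707699167 & 16383 = 16351

16351


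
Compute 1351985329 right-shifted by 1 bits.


0b1010000100101011010100010110001 >> 1 = 0b101000010010101101010001011000 = 675992664

675992664


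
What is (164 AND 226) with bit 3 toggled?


Step 1: 164 & 226 = 160
Step 2: 160 ^ (1 << 3) = 160 ^ 8 = 168

168


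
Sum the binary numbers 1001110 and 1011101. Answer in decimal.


1001110 + 1011101 = 10101011 = 171

171


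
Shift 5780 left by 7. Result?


0b1011010010100 << 7 = 0b10110100101000000000 = 739840

739840


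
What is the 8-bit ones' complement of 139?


139 ^ 255 = 116

116


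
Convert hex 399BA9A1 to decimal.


399BA9A1 hex = 966502817 decimal

966502817


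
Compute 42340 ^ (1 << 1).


42340 ^ (1 << 1) = 42340 ^ 2 = 42342

42342


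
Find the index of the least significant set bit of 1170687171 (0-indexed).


0b1000101110001110100010011000011. Lowest set bit at position 0

0


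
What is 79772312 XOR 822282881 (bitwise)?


0b100110000010011101010011000 ^ 0b110001000000110000101010000001 = 0b110101110000100011000000011001 = 901918745

901918745


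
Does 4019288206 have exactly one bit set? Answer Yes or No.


0b11101111100100010111100010001110. Multiple bits set => No

No


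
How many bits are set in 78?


0b1001110 has 4 set bits

4


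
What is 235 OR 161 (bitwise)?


0b11101011 | 0b10100001 = 0b11101011 = 235

235


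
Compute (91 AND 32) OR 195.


Step 1: 91 & 32 = 0
Step 2: 0 | 195 = 195

195


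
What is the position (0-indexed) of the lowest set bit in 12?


0b1100. Lowest set bit at position 2

2


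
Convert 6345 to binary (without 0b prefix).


6345 = 1100011001001 in binary

1100011001001


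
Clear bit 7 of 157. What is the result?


157 & ~(1 << 7) = 29

29


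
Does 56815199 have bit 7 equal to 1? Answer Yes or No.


0b11011000101110111001011111, bit 7 = 0. No

No


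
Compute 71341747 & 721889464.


0b100010000001001011010110011 & 0b101011000001110010100010111000 = 0b10110000 = 176

176


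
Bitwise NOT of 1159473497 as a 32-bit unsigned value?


~0b1000101000111000010100101011001 = 0b10111010111000111101011010100110 = 3135493798 (32-bit unsigned)

3135493798


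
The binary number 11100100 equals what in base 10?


11100100 in decimal = 228

228


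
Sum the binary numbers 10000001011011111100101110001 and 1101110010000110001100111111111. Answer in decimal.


10000001011011111100101110001 + 1101110010000110001100111111111 = 1111110011100010001001101110000 = 2121339760

2121339760


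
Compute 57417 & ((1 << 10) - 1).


57417 & 1023 = 73

73


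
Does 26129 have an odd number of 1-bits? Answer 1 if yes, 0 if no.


0b110011000010001 has 6 ones => parity 0

0


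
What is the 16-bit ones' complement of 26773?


26773 ^ 65535 = 38762

38762


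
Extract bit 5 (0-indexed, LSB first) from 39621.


0b1001101011000101, position 5 = 0

0


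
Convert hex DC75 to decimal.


DC75 hex = 56437 decimal

56437


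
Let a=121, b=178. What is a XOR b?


121 ^ 178 = 203

203


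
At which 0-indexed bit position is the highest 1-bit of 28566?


0b110111110010110. Highest set bit at position 14

14


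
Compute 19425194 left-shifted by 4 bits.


0b1001010000110011110101010 << 4 = 0b10010100001100111101010100000 = 310803104

310803104


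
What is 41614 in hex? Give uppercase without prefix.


41614 = A28E hex

A28E


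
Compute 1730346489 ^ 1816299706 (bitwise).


0b1100111001000101111110111111001 ^ 0b1101100010000101000100010111010 = 0b1011011000000111010101000011 = 190870851

190870851


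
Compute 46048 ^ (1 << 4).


46048 ^ (1 << 4) = 46048 ^ 16 = 46064

46064


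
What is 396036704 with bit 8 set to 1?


396036704 | (1 << 8) = 396036704 | 256 = 396036960

396036960


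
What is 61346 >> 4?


0b1110111110100010 >> 4 = 0b111011111010 = 3834

3834


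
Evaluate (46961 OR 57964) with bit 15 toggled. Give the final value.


Step 1: 46961 | 57964 = 63357
Step 2: 63357 ^ (1 << 15) = 63357 ^ 32768 = 30589

30589


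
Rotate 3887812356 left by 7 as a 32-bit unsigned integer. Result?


Rotate 0b11100111101110110100111100000100 left by 7 (32-bit) = 0b11011101101001111000001001110011 = 3718742643

3718742643


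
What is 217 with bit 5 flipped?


217 ^ (1 << 5) = 217 ^ 32 = 249

249


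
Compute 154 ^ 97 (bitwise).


0b10011010 ^ 0b1100001 = 0b11111011 = 251

251


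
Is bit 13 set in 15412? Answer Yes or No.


0b11110000110100, bit 13 = 1. Yes

Yes


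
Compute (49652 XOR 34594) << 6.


Step 1: 49652 ^ 34594 = 18134
Step 2: 18134 << 6 = 1160576

1160576


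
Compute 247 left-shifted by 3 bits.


0b11110111 << 3 = 0b11110111000 = 1976

1976


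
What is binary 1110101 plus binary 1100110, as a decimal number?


1110101 + 1100110 = 11011011 = 219

219


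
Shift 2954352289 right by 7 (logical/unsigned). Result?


0b10110000000101111101011010100001 >> 7 = 0b1011000000010111110101101 = 23080877

23080877


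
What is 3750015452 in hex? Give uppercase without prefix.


3750015452 = DF84B1DC hex

DF84B1DC


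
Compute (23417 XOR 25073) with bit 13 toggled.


Step 1: 23417 ^ 25073 = 14984
Step 2: 14984 ^ (1 << 13) = 14984 ^ 8192 = 6792

6792


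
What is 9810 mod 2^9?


9810 & 511 = 82

82


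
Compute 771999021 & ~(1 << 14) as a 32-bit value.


771999021 & ~(1 << 14) = 771982637

771982637


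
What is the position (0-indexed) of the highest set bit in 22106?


0b101011001011010. Highest set bit at position 14

14


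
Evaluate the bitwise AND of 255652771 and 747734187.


0b1111001111001111001110100011 & 0b101100100100011000010010101011 = 0b1100000100001000000010100011 = 202408099

202408099


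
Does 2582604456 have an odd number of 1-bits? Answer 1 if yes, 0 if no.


0b10011001111011110110101010101000 has 18 ones => parity 0

0


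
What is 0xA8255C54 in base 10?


A8255C54 hex = 2821020756 decimal

2821020756


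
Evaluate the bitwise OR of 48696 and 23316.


0b1011111000111000 | 0b101101100010100 = 0b1111111100111100 = 65340

65340


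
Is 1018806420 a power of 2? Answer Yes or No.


0b111100101110011100000010010100. Multiple bits set => No

No


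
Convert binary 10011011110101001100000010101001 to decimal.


10011011110101001100000010101001 in decimal = 2614411433

2614411433


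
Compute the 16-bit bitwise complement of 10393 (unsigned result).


~0b10100010011001 = 0b1101011101100110 = 55142 (16-bit unsigned)

55142


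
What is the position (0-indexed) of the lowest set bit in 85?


0b1010101. Lowest set bit at position 0

0


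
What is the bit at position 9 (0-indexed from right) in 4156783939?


0b11110111110000110111110101000011, position 9 = 0

0


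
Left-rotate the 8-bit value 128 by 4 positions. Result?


Rotate 0b10000000 left by 4 (8-bit) = 0b1000 = 8

8


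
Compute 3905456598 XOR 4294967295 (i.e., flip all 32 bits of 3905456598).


3905456598 ^ 4294967295 = 389510697

389510697


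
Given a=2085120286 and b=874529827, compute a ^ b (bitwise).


2085120286 ^ 874529827 = 1214786877

1214786877


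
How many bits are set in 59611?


0b1110100011011011 has 10 set bits

10


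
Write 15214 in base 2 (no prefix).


15214 = 11101101101110 in binary

11101101101110


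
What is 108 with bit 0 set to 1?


108 | (1 << 0) = 108 | 1 = 109

109


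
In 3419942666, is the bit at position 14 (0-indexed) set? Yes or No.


0b11001011110110000010111100001010, bit 14 = 0. No

No


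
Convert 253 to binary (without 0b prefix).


253 = 11111101 in binary

11111101


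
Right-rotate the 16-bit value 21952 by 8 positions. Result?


Rotate 0b101010111000000 right by 8 (16-bit) = 0b1100000001010101 = 49237

49237


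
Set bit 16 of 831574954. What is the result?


831574954 | (1 << 16) = 831574954 | 65536 = 831640490

831640490


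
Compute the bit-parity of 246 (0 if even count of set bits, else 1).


0b11110110 has 6 ones => parity 0

0


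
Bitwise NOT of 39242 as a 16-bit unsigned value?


~0b1001100101001010 = 0b110011010110101 = 26293 (16-bit unsigned)

26293


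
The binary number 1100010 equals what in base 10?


1100010 in decimal = 98

98


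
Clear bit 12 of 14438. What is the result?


14438 & ~(1 << 12) = 10342

10342


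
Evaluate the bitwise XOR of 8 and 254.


0b1000 ^ 0b11111110 = 0b11110110 = 246

246


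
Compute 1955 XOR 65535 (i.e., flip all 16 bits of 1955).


1955 ^ 65535 = 63580

63580


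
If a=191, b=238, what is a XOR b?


191 ^ 238 = 81

81


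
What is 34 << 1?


0b100010 << 1 = 0b1000100 = 68

68


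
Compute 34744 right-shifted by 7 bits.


0b1000011110111000 >> 7 = 0b100001111 = 271

271


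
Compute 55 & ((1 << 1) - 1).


55 & 1 = 1

1


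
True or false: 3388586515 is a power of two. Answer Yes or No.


0b11001001111110011011101000010011. Multiple bits set => No

No


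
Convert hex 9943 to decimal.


9943 hex = 39235 decimal

39235


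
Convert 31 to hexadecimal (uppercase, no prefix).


31 = 1F hex

1F


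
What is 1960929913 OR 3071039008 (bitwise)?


0b1110100111000010110101001111001 | 0b10110111000011000101011000100000 = 0b11110111111011010111111001111001 = 4159536761

4159536761


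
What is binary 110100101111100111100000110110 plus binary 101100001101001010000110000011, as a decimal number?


110100101111100111100000110110 + 101100001101001010000110000011 = 1100000111100110001100110111001 = 1626544569

1626544569


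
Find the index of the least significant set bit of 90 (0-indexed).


0b1011010. Lowest set bit at position 1

1


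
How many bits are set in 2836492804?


0b10101001000100010111001000000100 has 11 set bits

11


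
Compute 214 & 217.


0b11010110 & 0b11011001 = 0b11010000 = 208

208


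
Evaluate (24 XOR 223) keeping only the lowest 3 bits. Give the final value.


Step 1: 24 ^ 223 = 199
Step 2: 199 & 7 = 7

7


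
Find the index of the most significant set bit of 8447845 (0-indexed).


0b100000001110011101100101. Highest set bit at position 23

23


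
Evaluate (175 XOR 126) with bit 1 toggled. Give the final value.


Step 1: 175 ^ 126 = 209
Step 2: 209 ^ (1 << 1) = 209 ^ 2 = 211

211


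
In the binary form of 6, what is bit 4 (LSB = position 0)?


0b110, position 4 = 0

0


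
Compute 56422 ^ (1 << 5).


56422 ^ (1 << 5) = 56422 ^ 32 = 56390

56390


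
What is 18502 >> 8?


0b100100001000110 >> 8 = 0b1001000 = 72

72


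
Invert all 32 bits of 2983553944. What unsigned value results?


2983553944 ^ 4294967295 = 1311413351

1311413351


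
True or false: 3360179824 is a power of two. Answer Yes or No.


0b11001000010010000100011001110000. Multiple bits set => No

No


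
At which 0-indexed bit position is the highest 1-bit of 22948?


0b101100110100100. Highest set bit at position 14

14


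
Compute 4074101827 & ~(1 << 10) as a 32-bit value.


4074101827 & ~(1 << 10) = 4074100803

4074100803


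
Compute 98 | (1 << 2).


98 | (1 << 2) = 98 | 4 = 102

102


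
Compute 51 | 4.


0b110011 | 0b100 = 0b110111 = 55

55


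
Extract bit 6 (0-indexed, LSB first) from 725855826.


0b101011010000111010111001010010, position 6 = 1

1


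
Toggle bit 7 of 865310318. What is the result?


865310318 ^ (1 << 7) = 865310318 ^ 128 = 865310446

865310446


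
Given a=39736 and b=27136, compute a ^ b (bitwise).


39736 ^ 27136 = 61752

61752


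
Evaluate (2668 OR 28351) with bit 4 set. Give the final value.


Step 1: 2668 | 28351 = 28415
Step 2: 28415 | (1 << 4) = 28415 | 16 = 28415

28415


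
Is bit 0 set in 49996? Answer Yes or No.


0b1100001101001100, bit 0 = 0. No

No


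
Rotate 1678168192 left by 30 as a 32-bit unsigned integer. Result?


Rotate 0b1100100000001101101000010000000 left by 30 (32-bit) = 0b11001000000011011010000100000 = 419542048

419542048


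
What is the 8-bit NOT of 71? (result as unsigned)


~0b1000111 = 0b10111000 = 184 (8-bit unsigned)

184


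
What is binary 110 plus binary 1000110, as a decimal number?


110 + 1000110 = 1001100 = 76

76


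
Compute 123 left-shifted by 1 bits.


0b1111011 << 1 = 0b11110110 = 246

246


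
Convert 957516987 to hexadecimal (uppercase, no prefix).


957516987 = 39128CBB hex

39128CBB


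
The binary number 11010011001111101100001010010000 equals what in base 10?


11010011001111101100001010010000 in decimal = 3544105616

3544105616


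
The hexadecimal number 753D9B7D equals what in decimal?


753D9B7D hex = 1966971773 decimal

1966971773


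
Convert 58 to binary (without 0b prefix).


58 = 111010 in binary

111010


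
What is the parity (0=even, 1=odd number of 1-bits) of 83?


0b1010011 has 4 ones => parity 0

0


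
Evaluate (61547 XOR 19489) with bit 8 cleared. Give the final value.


Step 1: 61547 ^ 19489 = 48202
Step 2: 48202 & ~(1 << 8) = 48202

48202


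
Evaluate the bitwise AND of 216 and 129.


0b11011000 & 0b10000001 = 0b10000000 = 128

128


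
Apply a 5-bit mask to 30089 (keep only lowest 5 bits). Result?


30089 & 31 = 9

9


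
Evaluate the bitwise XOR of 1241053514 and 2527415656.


0b1001001111110001111100101001010 ^ 0b10010110101001010100110101101000 = 0b11011111010111011011010000100010 = 3747460130

3747460130


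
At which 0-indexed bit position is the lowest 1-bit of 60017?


0b1110101001110001. Lowest set bit at position 0

0


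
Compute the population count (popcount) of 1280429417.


0b1001100010100011100110101101001 has 15 set bits

15


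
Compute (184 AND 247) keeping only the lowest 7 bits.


Step 1: 184 & 247 = 176
Step 2: 176 & 127 = 48

48


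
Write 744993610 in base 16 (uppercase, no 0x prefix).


744993610 = 2C67B34A hex

2C67B34A


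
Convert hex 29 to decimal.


29 hex = 41 decimal

41


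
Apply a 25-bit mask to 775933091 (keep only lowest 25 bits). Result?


775933091 & 33554431 = 4181155

4181155


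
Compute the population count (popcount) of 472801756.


0b11100001011100110000111011100 has 15 set bits

15


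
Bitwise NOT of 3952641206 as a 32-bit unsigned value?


~0b11101011100110001000010010110110 = 0b10100011001110111101101001001 = 342326089 (32-bit unsigned)

342326089


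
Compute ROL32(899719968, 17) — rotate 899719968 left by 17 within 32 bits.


Rotate 0b110101101000001010001100100000 left by 17 (32-bit) = 0b1000110010000000110101101000001 = 1178626881

1178626881


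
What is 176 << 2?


0b10110000 << 2 = 0b1011000000 = 704

704


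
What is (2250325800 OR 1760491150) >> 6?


Step 1: 2250325800 | 1760491150 = 4008705966
Step 2: 4008705966 >> 6 = 62636030

62636030


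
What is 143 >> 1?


0b10001111 >> 1 = 0b1000111 = 71

71


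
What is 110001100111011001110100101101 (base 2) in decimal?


110001100111011001110100101101 in decimal = 832412973

832412973


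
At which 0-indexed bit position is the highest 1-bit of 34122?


0b1000010101001010. Highest set bit at position 15

15


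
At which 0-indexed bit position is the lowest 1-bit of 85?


0b1010101. Lowest set bit at position 0

0


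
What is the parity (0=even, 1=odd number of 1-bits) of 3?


0b11 has 2 ones => parity 0

0


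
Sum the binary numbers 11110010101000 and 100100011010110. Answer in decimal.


11110010101000 + 100100011010110 = 1000010101111110 = 34174

34174


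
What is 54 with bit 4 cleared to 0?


54 & ~(1 << 4) = 38

38


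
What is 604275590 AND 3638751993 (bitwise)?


0b100100000001001000001110000110 & 0b11011000111000101111001011111001 = 0b1000001010000000 = 33408

33408


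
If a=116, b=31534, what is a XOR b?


116 ^ 31534 = 31578

31578


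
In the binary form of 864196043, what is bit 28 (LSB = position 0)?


0b110011100000101001010111001011, position 28 = 1

1


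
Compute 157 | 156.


0b10011101 | 0b10011100 = 0b10011101 = 157

157


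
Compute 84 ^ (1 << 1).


84 ^ (1 << 1) = 84 ^ 2 = 86

86


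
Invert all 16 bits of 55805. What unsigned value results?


55805 ^ 65535 = 9730

9730


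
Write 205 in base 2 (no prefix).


205 = 11001101 in binary

11001101


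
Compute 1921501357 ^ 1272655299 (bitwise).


0b1110010100001111100100010101101 ^ 0b1001011110110110010110111000011 = 0b111001010111001110010101101110 = 962389358

962389358


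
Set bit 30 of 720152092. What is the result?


720152092 | (1 << 30) = 720152092 | 1073741824 = 1793893916

1793893916


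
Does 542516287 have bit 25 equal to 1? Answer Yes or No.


0b100000010101100010010000111111, bit 25 = 0. No

No


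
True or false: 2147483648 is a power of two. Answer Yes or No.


0b10000000000000000000000000000000. Only one bit set => Yes

Yes


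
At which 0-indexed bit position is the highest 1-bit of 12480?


0b11000011000000. Highest set bit at position 13

13


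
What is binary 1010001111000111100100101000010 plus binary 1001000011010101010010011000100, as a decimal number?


1010001111000111100100101000010 + 1001000011010101010010011000100 = 10011010010011100110111000000110 = 2588831238

2588831238


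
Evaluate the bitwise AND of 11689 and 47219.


0b10110110101001 & 0b1011100001110011 = 0b10100000100001 = 10273

10273


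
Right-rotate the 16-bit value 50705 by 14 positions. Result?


Rotate 0b1100011000010001 right by 14 (16-bit) = 0b1100001000111 = 6215

6215


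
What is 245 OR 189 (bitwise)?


0b11110101 | 0b10111101 = 0b11111101 = 253

253


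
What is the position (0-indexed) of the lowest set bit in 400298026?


0b10111110111000001000000101010. Lowest set bit at position 1

1


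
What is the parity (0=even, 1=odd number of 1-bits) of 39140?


0b1001100011100100 has 7 ones => parity 1

1


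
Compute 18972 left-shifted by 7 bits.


0b100101000011100 << 7 = 0b1001010000111000000000 = 2428416

2428416


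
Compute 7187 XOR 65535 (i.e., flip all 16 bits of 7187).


7187 ^ 65535 = 58348

58348


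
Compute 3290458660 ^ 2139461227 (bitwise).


0b11000100001000000110101000100100 ^ 0b1111111100001011001011001101011 = 0b10111011101001011111110001001111 = 3148217423

3148217423


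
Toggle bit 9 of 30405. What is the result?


30405 ^ (1 << 9) = 30405 ^ 512 = 29893

29893


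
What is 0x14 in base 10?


14 hex = 20 decimal

20


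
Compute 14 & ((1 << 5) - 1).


14 & 31 = 14

14


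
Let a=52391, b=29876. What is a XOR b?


52391 ^ 29876 = 47123

47123


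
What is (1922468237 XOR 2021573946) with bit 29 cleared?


Step 1: 1922468237 ^ 2021573946 = 182996151
Step 2: 182996151 & ~(1 << 29) = 182996151

182996151


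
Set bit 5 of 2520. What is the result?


2520 | (1 << 5) = 2520 | 32 = 2552

2552


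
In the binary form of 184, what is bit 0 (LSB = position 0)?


0b10111000, position 0 = 0

0


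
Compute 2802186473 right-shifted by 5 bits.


0b10100111000001011111100011101001 >> 5 = 0b101001110000010111111000111 = 87568327

87568327


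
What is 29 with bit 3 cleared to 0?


29 & ~(1 << 3) = 21

21


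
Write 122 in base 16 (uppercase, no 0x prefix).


122 = 7A hex

7A


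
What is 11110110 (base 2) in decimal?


11110110 in decimal = 246

246


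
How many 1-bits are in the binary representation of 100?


0b1100100 has 3 set bits

3


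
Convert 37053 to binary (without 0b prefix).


37053 = 1001000010111101 in binary

1001000010111101


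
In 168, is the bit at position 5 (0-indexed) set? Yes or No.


0b10101000, bit 5 = 1. Yes

Yes


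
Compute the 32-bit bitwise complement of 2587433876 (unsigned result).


~0b10011010001110010001101110010100 = 0b1100101110001101110010001101011 = 1707533419 (32-bit unsigned)

1707533419


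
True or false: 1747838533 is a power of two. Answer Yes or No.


0b1101000001011011110011001000101. Multiple bits set => No

No


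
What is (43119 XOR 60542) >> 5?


Step 1: 43119 ^ 60542 = 17425
Step 2: 17425 >> 5 = 544

544


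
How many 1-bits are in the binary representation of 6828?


0b1101010101100 has 7 set bits

7


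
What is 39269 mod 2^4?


39269 & 15 = 5

5


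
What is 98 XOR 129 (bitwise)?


0b1100010 ^ 0b10000001 = 0b11100011 = 227

227


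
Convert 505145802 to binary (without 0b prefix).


505145802 = 11110000110111110100111001010 in binary

11110000110111110100111001010


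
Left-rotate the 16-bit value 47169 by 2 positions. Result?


Rotate 0b1011100001000001 left by 2 (16-bit) = 0b1110000100000110 = 57606

57606


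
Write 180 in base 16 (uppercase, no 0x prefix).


180 = B4 hex

B4


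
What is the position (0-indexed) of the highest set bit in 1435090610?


0b1010101100010011011111010110010. Highest set bit at position 30

30


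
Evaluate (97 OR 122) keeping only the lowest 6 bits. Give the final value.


Step 1: 97 | 122 = 123
Step 2: 123 & 63 = 59

59


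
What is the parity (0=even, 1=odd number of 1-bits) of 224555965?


0b1101011000100111001110111101 has 17 ones => parity 1

1


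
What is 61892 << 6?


0b1111000111000100 << 6 = 0b1111000111000100000000 = 3961088

3961088


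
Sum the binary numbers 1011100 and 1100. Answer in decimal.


1011100 + 1100 = 1101000 = 104

104


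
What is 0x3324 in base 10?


3324 hex = 13092 decimal

13092


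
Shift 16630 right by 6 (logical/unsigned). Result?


0b100000011110110 >> 6 = 0b100000011 = 259

259


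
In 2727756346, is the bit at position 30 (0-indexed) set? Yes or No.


0b10100010100101100100001000111010, bit 30 = 0. No

No


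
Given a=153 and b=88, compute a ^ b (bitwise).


153 ^ 88 = 193

193


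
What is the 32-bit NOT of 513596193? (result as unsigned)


~0b11110100111001101101100100001 = 0b11100001011000110010010011011110 = 3781371102 (32-bit unsigned)

3781371102


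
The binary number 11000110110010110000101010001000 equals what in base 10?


11000110110010110000101010001000 in decimal = 3335195272

3335195272


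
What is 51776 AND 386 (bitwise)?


0b1100101001000000 & 0b110000010 = 0b0 = 0

0


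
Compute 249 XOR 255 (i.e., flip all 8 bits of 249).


249 ^ 255 = 6

6


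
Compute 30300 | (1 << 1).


30300 | (1 << 1) = 30300 | 2 = 30302

30302


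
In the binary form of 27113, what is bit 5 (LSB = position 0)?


0b110100111101001, position 5 = 1

1


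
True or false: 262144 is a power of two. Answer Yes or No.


0b1000000000000000000. Only one bit set => Yes

Yes


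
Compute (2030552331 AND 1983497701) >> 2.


Step 1: 2030552331 & 1983497701 = 1879164161
Step 2: 1879164161 >> 2 = 469791040

469791040


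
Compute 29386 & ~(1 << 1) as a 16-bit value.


29386 & ~(1 << 1) = 29384

29384


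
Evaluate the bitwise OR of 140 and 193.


0b10001100 | 0b11000001 = 0b11001101 = 205

205


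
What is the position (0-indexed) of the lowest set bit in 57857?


0b1110001000000001. Lowest set bit at position 0

0


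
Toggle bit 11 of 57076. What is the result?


57076 ^ (1 << 11) = 57076 ^ 2048 = 55028

55028


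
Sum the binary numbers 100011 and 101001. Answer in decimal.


100011 + 101001 = 1001100 = 76

76


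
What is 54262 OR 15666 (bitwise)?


0b1101001111110110 | 0b11110100110010 = 0b1111111111110110 = 65526

65526


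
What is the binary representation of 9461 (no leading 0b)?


9461 = 10010011110101 in binary

10010011110101


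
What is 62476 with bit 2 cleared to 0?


62476 & ~(1 << 2) = 62472

62472


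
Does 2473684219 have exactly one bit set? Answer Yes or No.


0b10010011011100010110110011111011. Multiple bits set => No

No


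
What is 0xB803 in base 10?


B803 hex = 47107 decimal

47107


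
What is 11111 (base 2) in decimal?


11111 in decimal = 31

31


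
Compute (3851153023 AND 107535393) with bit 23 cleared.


Step 1: 3851153023 & 107535393 = 67685409
Step 2: 67685409 & ~(1 << 23) = 67685409

67685409


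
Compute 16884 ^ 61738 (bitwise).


0b100000111110100 ^ 0b1111000100101010 = 0b1011000011011110 = 45278

45278


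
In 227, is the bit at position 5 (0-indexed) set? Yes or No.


0b11100011, bit 5 = 1. Yes

Yes


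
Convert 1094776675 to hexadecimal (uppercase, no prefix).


1094776675 = 4140F763 hex

4140F763


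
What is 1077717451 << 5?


0b1000000001111001010100111001011 << 5 = 0b100000000111100101010011100101100000 = 34486958432

34486958432


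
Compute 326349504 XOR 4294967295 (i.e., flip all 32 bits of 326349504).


326349504 ^ 4294967295 = 3968617791

3968617791


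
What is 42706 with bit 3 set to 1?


42706 | (1 << 3) = 42706 | 8 = 42714

42714


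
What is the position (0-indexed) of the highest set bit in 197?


0b11000101. Highest set bit at position 7

7


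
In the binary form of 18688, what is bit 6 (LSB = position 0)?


0b100100100000000, position 6 = 0

0


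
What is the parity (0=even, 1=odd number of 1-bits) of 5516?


0b1010110001100 has 6 ones => parity 0

0


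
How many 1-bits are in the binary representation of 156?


0b10011100 has 4 set bits

4


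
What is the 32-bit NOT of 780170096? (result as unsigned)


~0b101110100000000111001101110000 = 0b11010001011111111000110010001111 = 3514797199 (32-bit unsigned)

3514797199


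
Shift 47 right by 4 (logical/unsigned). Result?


0b101111 >> 4 = 0b10 = 2

2


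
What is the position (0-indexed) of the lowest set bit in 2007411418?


0b1110111101001101010101011011010. Lowest set bit at position 1

1


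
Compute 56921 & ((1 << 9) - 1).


56921 & 511 = 89

89


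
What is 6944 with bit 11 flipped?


6944 ^ (1 << 11) = 6944 ^ 2048 = 4896

4896


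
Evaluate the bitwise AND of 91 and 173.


0b1011011 & 0b10101101 = 0b1001 = 9

9


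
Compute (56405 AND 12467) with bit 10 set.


Step 1: 56405 & 12467 = 4113
Step 2: 4113 | (1 << 10) = 4113 | 1024 = 5137

5137


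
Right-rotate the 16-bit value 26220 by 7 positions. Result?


Rotate 0b110011001101100 right by 7 (16-bit) = 0b1101100011001100 = 55500

55500


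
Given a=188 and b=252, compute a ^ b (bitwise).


188 ^ 252 = 64

64


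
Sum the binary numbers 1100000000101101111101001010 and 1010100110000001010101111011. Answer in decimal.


1100000000101101111101001010 + 1010100110000001010101111011 = 10110100110101111010011000101 = 379253957

379253957


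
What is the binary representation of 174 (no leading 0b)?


174 = 10101110 in binary

10101110


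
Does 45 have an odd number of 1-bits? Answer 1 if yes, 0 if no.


0b101101 has 4 ones => parity 0

0


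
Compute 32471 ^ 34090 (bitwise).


0b111111011010111 ^ 0b1000010100101010 = 0b1111101111111101 = 64509

64509


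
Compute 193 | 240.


0b11000001 | 0b11110000 = 0b11110001 = 241

241


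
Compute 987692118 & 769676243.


0b111010110111101111110001010110 & 0b101101111000000101001111010011 = 0b101000110000000101000001010010 = 683692114

683692114


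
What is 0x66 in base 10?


66 hex = 102 decimal

102


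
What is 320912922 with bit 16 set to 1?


320912922 | (1 << 16) = 320912922 | 65536 = 320978458

320978458


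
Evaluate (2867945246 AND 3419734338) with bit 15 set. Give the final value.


Step 1: 2867945246 & 3419734338 = 2328953090
Step 2: 2328953090 | (1 << 15) = 2328953090 | 32768 = 2328985858

2328985858


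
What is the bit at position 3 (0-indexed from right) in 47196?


0b1011100001011100, position 3 = 1

1


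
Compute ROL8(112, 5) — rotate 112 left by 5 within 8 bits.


Rotate 0b1110000 left by 5 (8-bit) = 0b1110 = 14

14


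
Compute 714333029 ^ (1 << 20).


714333029 ^ (1 << 20) = 714333029 ^ 1048576 = 713284453

713284453


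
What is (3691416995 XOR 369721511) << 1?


Step 1: 3691416995 ^ 369721511 = 3389984004
Step 2: 3389984004 << 1 = 6779968008

6779968008


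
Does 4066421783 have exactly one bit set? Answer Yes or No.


0b11110010011000001010110000010111. Multiple bits set => No

No


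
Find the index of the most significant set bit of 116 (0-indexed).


0b1110100. Highest set bit at position 6

6


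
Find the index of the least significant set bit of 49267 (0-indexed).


0b1100000001110011. Lowest set bit at position 0

0


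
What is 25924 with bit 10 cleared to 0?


25924 & ~(1 << 10) = 24900

24900


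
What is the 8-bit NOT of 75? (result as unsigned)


~0b1001011 = 0b10110100 = 180 (8-bit unsigned)

180


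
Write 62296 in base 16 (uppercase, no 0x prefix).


62296 = F358 hex

F358


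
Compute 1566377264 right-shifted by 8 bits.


0b1011101010111010000010100110000 >> 8 = 0b10111010101110100000101 = 6118661

6118661


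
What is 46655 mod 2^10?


46655 & 1023 = 575

575


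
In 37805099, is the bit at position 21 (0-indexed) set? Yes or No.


0b10010000001101110000101011, bit 21 = 0. No

No


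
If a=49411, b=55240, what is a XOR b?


49411 ^ 55240 = 5835

5835


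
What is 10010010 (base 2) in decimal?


10010010 in decimal = 146

146


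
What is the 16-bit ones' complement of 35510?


35510 ^ 65535 = 30025

30025


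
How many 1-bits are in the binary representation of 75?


0b1001011 has 4 set bits

4


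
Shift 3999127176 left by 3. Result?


0b11101110010111011101011010001000 << 3 = 0b11101110010111011101011010001000000 = 31993017408

31993017408


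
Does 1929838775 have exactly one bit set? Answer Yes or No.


0b1110011000001110000000010110111. Multiple bits set => No

No


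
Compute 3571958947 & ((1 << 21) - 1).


3571958947 & 2097151 = 509091

509091


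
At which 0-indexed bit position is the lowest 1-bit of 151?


0b10010111. Lowest set bit at position 0

0


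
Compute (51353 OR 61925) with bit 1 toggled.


Step 1: 51353 | 61925 = 63997
Step 2: 63997 ^ (1 << 1) = 63997 ^ 2 = 63999

63999


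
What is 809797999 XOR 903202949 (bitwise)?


0b110000010001001000100101101111 ^ 0b110101110101011100100010000101 = 0b101100100010100000111101010 = 93405674

93405674


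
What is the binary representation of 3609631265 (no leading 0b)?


3609631265 = 11010111001001101001101000100001 in binary

11010111001001101001101000100001


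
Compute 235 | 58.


0b11101011 | 0b111010 = 0b11111011 = 251

251


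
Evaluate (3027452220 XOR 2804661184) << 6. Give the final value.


Step 1: 3027452220 ^ 2804661184 = 324598524
Step 2: 324598524 << 6 = 20774305536

20774305536


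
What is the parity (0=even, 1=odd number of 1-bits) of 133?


0b10000101 has 3 ones => parity 1

1


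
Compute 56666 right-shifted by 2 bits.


0b1101110101011010 >> 2 = 0b11011101010110 = 14166

14166


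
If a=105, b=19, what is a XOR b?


105 ^ 19 = 122

122


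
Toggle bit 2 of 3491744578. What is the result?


3491744578 ^ (1 << 2) = 3491744578 ^ 4 = 3491744582

3491744582


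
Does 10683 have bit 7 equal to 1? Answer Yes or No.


0b10100110111011, bit 7 = 1. Yes

Yes


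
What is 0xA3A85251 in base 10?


A3A85251 hex = 2745717329 decimal

2745717329


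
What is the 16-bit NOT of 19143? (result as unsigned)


~0b100101011000111 = 0b1011010100111000 = 46392 (16-bit unsigned)

46392


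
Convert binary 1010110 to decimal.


1010110 in decimal = 86

86


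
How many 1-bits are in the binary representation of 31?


0b11111 has 5 set bits

5


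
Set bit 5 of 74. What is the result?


74 | (1 << 5) = 74 | 32 = 106

106


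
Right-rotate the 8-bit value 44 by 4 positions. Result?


Rotate 0b101100 right by 4 (8-bit) = 0b11000010 = 194

194


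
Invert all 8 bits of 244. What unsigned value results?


244 ^ 255 = 11

11


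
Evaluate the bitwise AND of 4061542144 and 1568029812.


0b11110010000101100011011100000000 & 0b1011101011101100011110001110100 = 0b1010000000101100011010000000000 = 1343632384

1343632384


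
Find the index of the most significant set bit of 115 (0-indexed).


0b1110011. Highest set bit at position 6

6


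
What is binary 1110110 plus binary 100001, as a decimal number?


1110110 + 100001 = 10010111 = 151

151


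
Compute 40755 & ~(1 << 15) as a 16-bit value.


40755 & ~(1 << 15) = 7987

7987


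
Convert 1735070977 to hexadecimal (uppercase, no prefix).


1735070977 = 676B1501 hex

676B1501


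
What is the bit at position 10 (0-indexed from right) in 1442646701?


0b1010101111111010000101010101101, position 10 = 0

0


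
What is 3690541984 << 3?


0b11011011111110010011001110100000 << 3 = 0b11011011111110010011001110100000000 = 29524335872

29524335872


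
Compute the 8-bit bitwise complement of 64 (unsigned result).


~0b1000000 = 0b10111111 = 191 (8-bit unsigned)

191


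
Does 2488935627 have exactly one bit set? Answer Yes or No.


0b10010100010110100010010011001011. Multiple bits set => No

No


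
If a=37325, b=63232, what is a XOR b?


37325 ^ 63232 = 26317

26317


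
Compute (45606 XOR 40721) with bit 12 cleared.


Step 1: 45606 ^ 40721 = 11575
Step 2: 11575 & ~(1 << 12) = 11575

11575


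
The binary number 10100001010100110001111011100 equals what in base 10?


10100001010100110001111011100 in decimal = 338322396

338322396


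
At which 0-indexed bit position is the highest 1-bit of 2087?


0b100000100111. Highest set bit at position 11

11


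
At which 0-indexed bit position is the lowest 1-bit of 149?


0b10010101. Lowest set bit at position 0

0


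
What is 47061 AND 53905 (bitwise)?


0b1011011111010101 & 0b1101001010010001 = 0b1001001010010001 = 37521

37521


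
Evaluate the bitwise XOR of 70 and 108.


0b1000110 ^ 0b1101100 = 0b101010 = 42

42


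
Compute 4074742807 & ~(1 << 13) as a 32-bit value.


4074742807 & ~(1 << 13) = 4074734615

4074734615


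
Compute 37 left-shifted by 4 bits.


0b100101 << 4 = 0b1001010000 = 592

592


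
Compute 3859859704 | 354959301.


0b11100110000100001100100011111000 | 0b10101001010000011111111000101 = 0b11110111001110001111111111111101 = 4147707901

4147707901


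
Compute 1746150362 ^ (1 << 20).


1746150362 ^ (1 << 20) = 1746150362 ^ 1048576 = 1745101786

1745101786


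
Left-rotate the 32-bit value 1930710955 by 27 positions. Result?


Rotate 0b1110011000101000100111110101011 left by 27 (32-bit) = 0b1011011100110001010001001111101 = 1536729725

1536729725


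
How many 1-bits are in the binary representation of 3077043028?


0b10110111011001111111001101010100 has 20 set bits

20


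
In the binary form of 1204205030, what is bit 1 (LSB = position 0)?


0b1000111110001101011010111100110, position 1 = 1

1


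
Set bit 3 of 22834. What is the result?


22834 | (1 << 3) = 22834 | 8 = 22842

22842


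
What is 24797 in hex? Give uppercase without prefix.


24797 = 60DD hex

60DD


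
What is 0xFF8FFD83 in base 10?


FF8FFD83 hex = 4287626627 decimal

4287626627


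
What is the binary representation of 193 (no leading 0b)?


193 = 11000001 in binary

11000001


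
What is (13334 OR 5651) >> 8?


Step 1: 13334 | 5651 = 13847
Step 2: 13847 >> 8 = 54

54


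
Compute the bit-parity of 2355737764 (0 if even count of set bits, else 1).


0b10001100011010011011010010100100 has 14 ones => parity 0

0


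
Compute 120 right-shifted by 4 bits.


0b1111000 >> 4 = 0b111 = 7

7


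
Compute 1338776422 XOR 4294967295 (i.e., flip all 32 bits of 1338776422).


1338776422 ^ 4294967295 = 2956190873

2956190873


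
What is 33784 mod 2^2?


33784 & 3 = 0

0


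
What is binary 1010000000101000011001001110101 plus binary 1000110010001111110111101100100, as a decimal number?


1010000000101000011001001110101 + 1000110010001111110111101100100 = 10010110010111000010000111011001 = 2522620377

2522620377
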